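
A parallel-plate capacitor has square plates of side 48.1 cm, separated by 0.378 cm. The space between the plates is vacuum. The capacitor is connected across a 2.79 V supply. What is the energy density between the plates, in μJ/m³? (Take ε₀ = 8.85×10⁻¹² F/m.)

u ≈ 2.41 μJ/m³

E = V/d = 2.79 / 3.78×10⁻³ = 7.38×10² V/m.
u = ½ε₀E² = ½ × 8.85×10⁻¹² × (7.38×10²)² = 2.41×10⁻⁶ J/m³.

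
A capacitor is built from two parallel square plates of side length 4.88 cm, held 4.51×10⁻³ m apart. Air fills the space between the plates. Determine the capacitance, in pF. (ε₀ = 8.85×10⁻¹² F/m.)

A = (4.88 cm)² = 2.38×10⁻³ m².
C = ε₀A/d = 8.85×10⁻¹² × 2.38×10⁻³ / 4.51×10⁻³ = 4.67×10⁻¹² F.

C ≈ 4.67 pF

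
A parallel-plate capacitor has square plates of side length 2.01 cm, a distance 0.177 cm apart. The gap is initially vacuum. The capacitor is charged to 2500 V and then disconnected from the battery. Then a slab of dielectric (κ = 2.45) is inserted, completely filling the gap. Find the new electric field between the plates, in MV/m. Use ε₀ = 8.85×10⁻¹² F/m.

E ≈ 0.577 MV/m

A = (2.01 cm)² = 4.04×10⁻⁴ m².
Initially C₁ = ε₀A/d = 8.85×10⁻¹² × 4.04×10⁻⁴ / 1.77×10⁻³ = 2.02×10⁻¹² F.
E₁ = 1.41×10⁶ V/m.
Isolated ⇒ Q is held fixed. V₂ = Q/C₂ = V₁/2.45; E = V/d, so E₂/E₁ = (V₂/V₁)(d₁/d₂) = 0.408.
E₂ = 0.408 × 1.41×10⁶ = 5.77×10⁵ V/m.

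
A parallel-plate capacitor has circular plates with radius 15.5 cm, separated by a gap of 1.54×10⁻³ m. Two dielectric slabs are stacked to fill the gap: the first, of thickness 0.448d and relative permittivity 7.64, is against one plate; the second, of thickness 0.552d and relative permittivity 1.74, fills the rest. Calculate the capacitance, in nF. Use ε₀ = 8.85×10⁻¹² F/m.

C ≈ 1.15 nF

A = π(15.5 cm)² = 7.55×10⁻² m².
Stacked slabs ⇒ two capacitors in series, each with the full plate area.
C₁ = κ₁ε₀A/d₁ = 7.64 × 8.85×10⁻¹² × 7.55×10⁻² / 6.90×10⁻⁴ = 7.40×10⁻⁹ F.
C₂ = κ₂ε₀A/d₂ = 1.74 × 8.85×10⁻¹² × 7.55×10⁻² / 8.50×10⁻⁴ = 1.37×10⁻⁹ F.
C = (1/C₁ + 1/C₂)⁻¹ = 1.15×10⁻⁹ F.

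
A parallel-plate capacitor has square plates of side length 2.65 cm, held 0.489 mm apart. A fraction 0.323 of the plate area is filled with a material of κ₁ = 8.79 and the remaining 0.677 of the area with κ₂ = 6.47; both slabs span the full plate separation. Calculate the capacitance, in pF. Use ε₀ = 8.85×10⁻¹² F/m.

91.8 pF

A = (2.65 cm)² = 7.02×10⁻⁴ m².
Side-by-side slabs ⇒ two capacitors in parallel, each spanning the full gap.
C₁ = κ₁ε₀A₁/d = 8.79 × 8.85×10⁻¹² × 2.27×10⁻⁴ / 4.89×10⁻⁴ = 3.61×10⁻¹¹ F.
C₂ = κ₂ε₀A₂/d = 6.47 × 8.85×10⁻¹² × 4.75×10⁻⁴ / 4.89×10⁻⁴ = 5.57×10⁻¹¹ F.
C = C₁ + C₂ = 9.18×10⁻¹¹ F.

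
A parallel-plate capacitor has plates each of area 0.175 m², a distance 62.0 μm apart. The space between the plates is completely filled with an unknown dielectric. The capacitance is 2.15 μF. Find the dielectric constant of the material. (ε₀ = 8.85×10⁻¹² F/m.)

κ ≈ 86.1

κ = Cd/(ε₀A) = 2.15×10⁻⁶ × 6.20×10⁻⁵ / (8.85×10⁻¹² × 0.175) = 86.1.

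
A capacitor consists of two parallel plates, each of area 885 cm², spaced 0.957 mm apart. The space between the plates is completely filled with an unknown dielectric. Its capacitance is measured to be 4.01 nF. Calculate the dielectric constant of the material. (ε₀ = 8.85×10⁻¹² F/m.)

κ ≈ 4.90

A = 885 cm² = 8.85×10⁻² m².
κ = Cd/(ε₀A) = 4.01×10⁻⁹ × 9.57×10⁻⁴ / (8.85×10⁻¹² × 8.85×10⁻²) = 4.90.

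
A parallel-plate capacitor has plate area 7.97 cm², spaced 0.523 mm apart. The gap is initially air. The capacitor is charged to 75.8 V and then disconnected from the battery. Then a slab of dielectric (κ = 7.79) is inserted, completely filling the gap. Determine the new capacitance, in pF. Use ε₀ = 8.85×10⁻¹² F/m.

A = 7.97 cm² = 7.97×10⁻⁴ m².
Initially C₁ = ε₀A/d = 8.85×10⁻¹² × 7.97×10⁻⁴ / 5.23×10⁻⁴ = 1.35×10⁻¹¹ F.
C = κε₀A/d scales with κ, so C₂/C₁ = κ = 7.79.
C₂ = 7.79 × 1.35×10⁻¹¹ = 1.05×10⁻¹⁰ F.

105 pF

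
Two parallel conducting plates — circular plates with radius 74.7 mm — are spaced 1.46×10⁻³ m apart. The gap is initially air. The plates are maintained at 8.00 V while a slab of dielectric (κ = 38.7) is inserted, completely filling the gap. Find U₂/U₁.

38.7

Battery connected ⇒ V is held fixed.
C₂ = 38.7 C₁ and U = ½CV², so U₂/U₁ = C₂/C₁ = 38.7.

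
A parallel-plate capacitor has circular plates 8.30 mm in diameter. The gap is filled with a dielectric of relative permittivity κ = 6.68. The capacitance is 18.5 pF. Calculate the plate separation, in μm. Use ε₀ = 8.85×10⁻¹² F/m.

A = π(8.30/2 mm)² = 5.41×10⁻⁵ m².
d = κε₀A/C = 6.68 × 8.85×10⁻¹² × 5.41×10⁻⁵ / 1.85×10⁻¹¹ = 1.73×10⁻⁴ m.

173 μm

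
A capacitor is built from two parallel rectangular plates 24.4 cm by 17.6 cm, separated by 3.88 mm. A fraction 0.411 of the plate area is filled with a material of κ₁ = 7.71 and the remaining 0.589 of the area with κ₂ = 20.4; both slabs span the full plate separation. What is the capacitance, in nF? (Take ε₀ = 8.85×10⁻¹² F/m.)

1.49 nF

A = 24.4 × 17.6 cm² = 4.29×10⁻² m².
Side-by-side slabs ⇒ two capacitors in parallel, each spanning the full gap.
C₁ = κ₁ε₀A₁/d = 7.71 × 8.85×10⁻¹² × 1.76×10⁻² / 3.88×10⁻³ = 3.10×10⁻¹⁰ F.
C₂ = κ₂ε₀A₂/d = 20.4 × 8.85×10⁻¹² × 2.53×10⁻² / 3.88×10⁻³ = 1.18×10⁻⁹ F.
C = C₁ + C₂ = 1.49×10⁻⁹ F.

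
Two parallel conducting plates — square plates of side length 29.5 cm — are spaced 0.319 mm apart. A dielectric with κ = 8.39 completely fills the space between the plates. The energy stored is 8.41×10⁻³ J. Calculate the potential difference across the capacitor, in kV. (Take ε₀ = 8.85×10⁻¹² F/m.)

0.911 kV

A = (29.5 cm)² = 8.70×10⁻² m².
C = κε₀A/d = 8.39 × 8.85×10⁻¹² × 8.70×10⁻² / 3.19×10⁻⁴ = 2.03×10⁻⁸ F.
V = √(2U/C) = √(2 × 8.41×10⁻³ / 2.03×10⁻⁸) = 9.11×10² V.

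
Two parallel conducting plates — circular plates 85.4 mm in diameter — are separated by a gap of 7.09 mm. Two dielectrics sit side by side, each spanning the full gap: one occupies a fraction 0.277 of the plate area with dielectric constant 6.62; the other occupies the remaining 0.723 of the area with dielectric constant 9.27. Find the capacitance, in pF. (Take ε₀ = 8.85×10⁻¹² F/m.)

C ≈ 61.0 pF

A = π(85.4/2 mm)² = 5.73×10⁻³ m².
Side-by-side slabs ⇒ two capacitors in parallel, each spanning the full gap.
C₁ = κ₁ε₀A₁/d = 6.62 × 8.85×10⁻¹² × 1.59×10⁻³ / 7.09×10⁻³ = 1.31×10⁻¹¹ F.
C₂ = κ₂ε₀A₂/d = 9.27 × 8.85×10⁻¹² × 4.14×10⁻³ / 7.09×10⁻³ = 4.79×10⁻¹¹ F.
C = C₁ + C₂ = 6.10×10⁻¹¹ F.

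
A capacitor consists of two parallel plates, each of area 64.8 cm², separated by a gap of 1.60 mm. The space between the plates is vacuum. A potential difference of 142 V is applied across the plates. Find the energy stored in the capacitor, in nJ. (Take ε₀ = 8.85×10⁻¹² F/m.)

A = 64.8 cm² = 6.48×10⁻³ m².
C = ε₀A/d = 8.85×10⁻¹² × 6.48×10⁻³ / 1.60×10⁻³ = 3.58×10⁻¹¹ F.
U = ½CV² = ½ × 3.58×10⁻¹¹ × (142)² = 3.61×10⁻⁷ J.

U ≈ 361 nJ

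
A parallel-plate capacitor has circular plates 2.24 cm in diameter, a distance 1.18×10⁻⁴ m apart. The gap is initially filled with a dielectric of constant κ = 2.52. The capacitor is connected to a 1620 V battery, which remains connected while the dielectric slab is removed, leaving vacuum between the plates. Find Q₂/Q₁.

Battery connected ⇒ V is held fixed.
C₂ = 0.397 C₁ and Q = CV, so Q₂/Q₁ = C₂/C₁ = 0.397.

Q₂/Q₁ ≈ 0.397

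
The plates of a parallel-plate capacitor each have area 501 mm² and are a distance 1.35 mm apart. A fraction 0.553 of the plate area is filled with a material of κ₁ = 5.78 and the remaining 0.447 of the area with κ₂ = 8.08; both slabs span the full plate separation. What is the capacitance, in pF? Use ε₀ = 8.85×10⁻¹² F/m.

22.4 pF

A = 501 mm² = 5.01×10⁻⁴ m².
Side-by-side slabs ⇒ two capacitors in parallel, each spanning the full gap.
C₁ = κ₁ε₀A₁/d = 5.78 × 8.85×10⁻¹² × 2.77×10⁻⁴ / 1.35×10⁻³ = 1.05×10⁻¹¹ F.
C₂ = κ₂ε₀A₂/d = 8.08 × 8.85×10⁻¹² × 2.24×10⁻⁴ / 1.35×10⁻³ = 1.19×10⁻¹¹ F.
C = C₁ + C₂ = 2.24×10⁻¹¹ F.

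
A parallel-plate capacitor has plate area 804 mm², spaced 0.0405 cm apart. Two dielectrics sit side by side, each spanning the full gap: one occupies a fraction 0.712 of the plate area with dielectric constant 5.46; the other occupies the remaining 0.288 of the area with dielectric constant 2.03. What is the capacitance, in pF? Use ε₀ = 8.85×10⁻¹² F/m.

C ≈ 78.6 pF

A = 804 mm² = 8.04×10⁻⁴ m².
Side-by-side slabs ⇒ two capacitors in parallel, each spanning the full gap.
C₁ = κ₁ε₀A₁/d = 5.46 × 8.85×10⁻¹² × 5.72×10⁻⁴ / 4.05×10⁻⁴ = 6.83×10⁻¹¹ F.
C₂ = κ₂ε₀A₂/d = 2.03 × 8.85×10⁻¹² × 2.32×10⁻⁴ / 4.05×10⁻⁴ = 1.03×10⁻¹¹ F.
C = C₁ + C₂ = 7.86×10⁻¹¹ F.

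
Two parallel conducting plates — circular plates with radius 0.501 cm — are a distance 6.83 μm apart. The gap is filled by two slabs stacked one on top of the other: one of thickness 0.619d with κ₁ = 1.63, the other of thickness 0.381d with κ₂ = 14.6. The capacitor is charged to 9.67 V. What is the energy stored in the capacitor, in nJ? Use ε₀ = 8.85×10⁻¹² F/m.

11.8 nJ

A = π(0.501 cm)² = 7.89×10⁻⁵ m².
Stacked slabs ⇒ two capacitors in series, each with the full plate area.
C₁ = κ₁ε₀A/d₁ = 1.63 × 8.85×10⁻¹² × 7.89×10⁻⁵ / 4.23×10⁻⁶ = 2.69×10⁻¹⁰ F.
C₂ = κ₂ε₀A/d₂ = 14.6 × 8.85×10⁻¹² × 7.89×10⁻⁵ / 2.60×10⁻⁶ = 3.92×10⁻⁹ F.
C = (1/C₁ + 1/C₂)⁻¹ = 2.52×10⁻¹⁰ F.
U = ½CV² = ½ × 2.52×10⁻¹⁰ × (9.67)² = 1.18×10⁻⁸ J.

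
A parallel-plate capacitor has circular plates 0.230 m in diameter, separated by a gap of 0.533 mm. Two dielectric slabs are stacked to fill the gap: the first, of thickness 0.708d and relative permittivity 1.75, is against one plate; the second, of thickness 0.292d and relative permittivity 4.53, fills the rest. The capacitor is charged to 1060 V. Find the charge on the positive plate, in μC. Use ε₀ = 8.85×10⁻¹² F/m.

Q ≈ 1.56 μC

A = π(0.230/2 m)² = 4.15×10⁻² m².
Stacked slabs ⇒ two capacitors in series, each with the full plate area.
C₁ = κ₁ε₀A/d₁ = 1.75 × 8.85×10⁻¹² × 4.15×10⁻² / 3.77×10⁻⁴ = 1.71×10⁻⁹ F.
C₂ = κ₂ε₀A/d₂ = 4.53 × 8.85×10⁻¹² × 4.15×10⁻² / 1.56×10⁻⁴ = 1.07×10⁻⁸ F.
C = (1/C₁ + 1/C₂)⁻¹ = 1.47×10⁻⁹ F.
Q = CV = 1.47×10⁻⁹ × 1060 = 1.56×10⁻⁶ C.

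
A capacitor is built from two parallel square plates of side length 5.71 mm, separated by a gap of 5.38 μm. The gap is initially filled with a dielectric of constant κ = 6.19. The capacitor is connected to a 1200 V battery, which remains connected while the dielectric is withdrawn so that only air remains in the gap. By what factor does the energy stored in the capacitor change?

U₂/U₁ ≈ 0.162

Battery connected ⇒ V is held fixed.
C₂ = 0.162 C₁ and U = ½CV², so U₂/U₁ = C₂/C₁ = 0.162.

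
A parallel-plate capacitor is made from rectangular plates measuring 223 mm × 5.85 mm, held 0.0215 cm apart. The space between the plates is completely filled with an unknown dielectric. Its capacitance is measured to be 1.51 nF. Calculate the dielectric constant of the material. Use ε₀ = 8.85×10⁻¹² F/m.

A = 223 × 5.85 mm² = 1.30×10⁻³ m².
κ = Cd/(ε₀A) = 1.51×10⁻⁹ × 2.15×10⁻⁴ / (8.85×10⁻¹² × 1.30×10⁻³) = 28.1.

28.1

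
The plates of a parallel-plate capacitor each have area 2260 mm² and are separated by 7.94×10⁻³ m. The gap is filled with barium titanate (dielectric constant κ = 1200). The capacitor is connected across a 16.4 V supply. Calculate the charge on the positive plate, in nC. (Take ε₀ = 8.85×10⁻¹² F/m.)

A = 2260 mm² = 2.26×10⁻³ m².
C = κε₀A/d = 1200 × 8.85×10⁻¹² × 2.26×10⁻³ / 7.94×10⁻³ = 3.02×10⁻⁹ F.
Q = CV = 3.02×10⁻⁹ × 16.4 = 4.96×10⁻⁸ C.

49.6 nC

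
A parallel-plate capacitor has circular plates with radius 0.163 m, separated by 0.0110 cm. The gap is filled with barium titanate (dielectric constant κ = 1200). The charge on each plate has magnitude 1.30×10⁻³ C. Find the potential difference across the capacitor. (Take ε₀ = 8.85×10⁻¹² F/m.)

A = π(0.163 m)² = 8.35×10⁻² m².
C = κε₀A/d = 1200 × 8.85×10⁻¹² × 8.35×10⁻² / 1.10×10⁻⁴ = 8.06×10⁻⁶ F.
V = Q/C = 1.30×10⁻³ / 8.06×10⁻⁶ = 1.61×10² V.

V ≈ 161 V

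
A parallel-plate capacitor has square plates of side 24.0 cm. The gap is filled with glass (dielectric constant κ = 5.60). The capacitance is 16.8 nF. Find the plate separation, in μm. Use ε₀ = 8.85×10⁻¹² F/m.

A = (24.0 cm)² = 5.76×10⁻² m².
d = κε₀A/C = 5.60 × 8.85×10⁻¹² × 5.76×10⁻² / 1.68×10⁻⁸ = 1.70×10⁻⁴ m.

170 μm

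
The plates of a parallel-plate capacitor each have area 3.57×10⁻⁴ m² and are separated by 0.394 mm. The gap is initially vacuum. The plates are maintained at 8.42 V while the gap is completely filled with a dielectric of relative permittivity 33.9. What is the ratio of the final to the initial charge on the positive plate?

Battery connected ⇒ V is held fixed.
C₂ = 33.9 C₁ and Q = CV, so Q₂/Q₁ = C₂/C₁ = 33.9.

33.9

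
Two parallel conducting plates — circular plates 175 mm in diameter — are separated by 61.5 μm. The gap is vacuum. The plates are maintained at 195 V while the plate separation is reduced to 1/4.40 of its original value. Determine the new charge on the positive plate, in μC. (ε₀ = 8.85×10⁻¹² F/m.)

A = π(175/2 mm)² = 2.41×10⁻² m².
Initially C₁ = ε₀A/d = 8.85×10⁻¹² × 2.41×10⁻² / 6.15×10⁻⁵ = 3.46×10⁻⁹ F.
Q₁ = 6.75×10⁻⁷ C.
Battery connected ⇒ V is held fixed. C₂ = 4.40 C₁ and Q = CV, so Q₂/Q₁ = C₂/C₁ = 4.40.
Q₂ = 4.40 × 6.75×10⁻⁷ = 2.97×10⁻⁶ C.

Q ≈ 2.97 μC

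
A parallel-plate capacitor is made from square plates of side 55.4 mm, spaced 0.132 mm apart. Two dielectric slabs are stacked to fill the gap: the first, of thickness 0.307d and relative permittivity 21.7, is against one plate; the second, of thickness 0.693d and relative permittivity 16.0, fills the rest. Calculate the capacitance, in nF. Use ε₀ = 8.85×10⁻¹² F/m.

A = (55.4 mm)² = 3.07×10⁻³ m².
Stacked slabs ⇒ two capacitors in series, each with the full plate area.
C₁ = κ₁ε₀A/d₁ = 21.7 × 8.85×10⁻¹² × 3.07×10⁻³ / 4.05×10⁻⁵ = 1.45×10⁻⁸ F.
C₂ = κ₂ε₀A/d₂ = 16.0 × 8.85×10⁻¹² × 3.07×10⁻³ / 9.15×10⁻⁵ = 4.75×10⁻⁹ F.
C = (1/C₁ + 1/C₂)⁻¹ = 3.58×10⁻⁹ F.

3.58 nF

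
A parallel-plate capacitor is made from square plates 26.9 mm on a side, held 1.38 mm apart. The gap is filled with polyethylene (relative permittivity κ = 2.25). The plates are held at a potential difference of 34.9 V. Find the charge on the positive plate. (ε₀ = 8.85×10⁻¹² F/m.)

A = (26.9 mm)² = 7.24×10⁻⁴ m².
C = κε₀A/d = 2.25 × 8.85×10⁻¹² × 7.24×10⁻⁴ / 1.38×10⁻³ = 1.04×10⁻¹¹ F.
Q = CV = 1.04×10⁻¹¹ × 34.9 = 3.64×10⁻¹⁰ C.

364 pC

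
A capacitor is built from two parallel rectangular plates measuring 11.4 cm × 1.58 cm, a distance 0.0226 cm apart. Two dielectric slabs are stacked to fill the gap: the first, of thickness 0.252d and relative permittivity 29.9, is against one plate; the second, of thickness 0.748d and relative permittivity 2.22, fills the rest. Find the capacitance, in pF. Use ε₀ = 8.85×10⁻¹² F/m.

A = 11.4 × 1.58 cm² = 1.80×10⁻³ m².
Stacked slabs ⇒ two capacitors in series, each with the full plate area.
C₁ = κ₁ε₀A/d₁ = 29.9 × 8.85×10⁻¹² × 1.80×10⁻³ / 5.70×10⁻⁵ = 8.37×10⁻⁹ F.
C₂ = κ₂ε₀A/d₂ = 2.22 × 8.85×10⁻¹² × 1.80×10⁻³ / 1.69×10⁻⁴ = 2.09×10⁻¹⁰ F.
C = (1/C₁ + 1/C₂)⁻¹ = 2.04×10⁻¹⁰ F.

C ≈ 204 pF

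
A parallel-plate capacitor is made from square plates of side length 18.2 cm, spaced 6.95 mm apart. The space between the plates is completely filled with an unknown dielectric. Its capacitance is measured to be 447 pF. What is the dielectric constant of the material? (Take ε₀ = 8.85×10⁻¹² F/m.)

A = (18.2 cm)² = 3.31×10⁻² m².
κ = Cd/(ε₀A) = 4.47×10⁻¹⁰ × 6.95×10⁻³ / (8.85×10⁻¹² × 3.31×10⁻²) = 10.6.

κ ≈ 10.6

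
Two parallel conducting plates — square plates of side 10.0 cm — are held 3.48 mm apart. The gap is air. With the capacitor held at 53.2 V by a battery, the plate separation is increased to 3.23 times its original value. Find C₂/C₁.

C = ε₀A/d scales as 1/d, so C₂/C₁ = d₁/d₂ = 1/3.23 = 0.310.

C₂/C₁ ≈ 0.310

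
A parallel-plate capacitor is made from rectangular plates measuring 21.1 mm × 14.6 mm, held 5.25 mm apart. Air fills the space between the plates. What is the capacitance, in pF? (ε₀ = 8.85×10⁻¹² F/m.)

A = 21.1 × 14.6 mm² = 3.08×10⁻⁴ m².
C = ε₀A/d = 8.85×10⁻¹² × 3.08×10⁻⁴ / 5.25×10⁻³ = 5.19×10⁻¹³ F.

C ≈ 0.519 pF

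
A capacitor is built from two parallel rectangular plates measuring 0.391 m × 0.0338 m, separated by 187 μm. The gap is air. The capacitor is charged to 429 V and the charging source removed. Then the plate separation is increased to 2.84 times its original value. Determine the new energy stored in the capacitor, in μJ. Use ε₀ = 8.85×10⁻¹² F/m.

U ≈ 163 μJ

A = 0.391 × 0.0338 m² = 1.32×10⁻² m².
Initially C₁ = ε₀A/d = 8.85×10⁻¹² × 1.32×10⁻² / 1.87×10⁻⁴ = 6.25×10⁻¹⁰ F.
U₁ = 5.76×10⁻⁵ J.
Isolated ⇒ Q is held fixed. C₂ = 0.352 C₁ and U = Q²/(2C), so U₂/U₁ = C₁/C₂ = 2.84.
U₂ = 2.84 × 5.76×10⁻⁵ = 1.63×10⁻⁴ J.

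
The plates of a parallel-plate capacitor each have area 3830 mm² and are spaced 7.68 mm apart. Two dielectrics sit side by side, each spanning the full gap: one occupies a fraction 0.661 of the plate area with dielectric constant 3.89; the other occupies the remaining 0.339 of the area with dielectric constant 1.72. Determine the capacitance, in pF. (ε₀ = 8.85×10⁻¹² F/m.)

A = 3830 mm² = 3.83×10⁻³ m².
Side-by-side slabs ⇒ two capacitors in parallel, each spanning the full gap.
C₁ = κ₁ε₀A₁/d = 3.89 × 8.85×10⁻¹² × 2.53×10⁻³ / 7.68×10⁻³ = 1.13×10⁻¹¹ F.
C₂ = κ₂ε₀A₂/d = 1.72 × 8.85×10⁻¹² × 1.30×10⁻³ / 7.68×10⁻³ = 2.57×10⁻¹² F.
C = C₁ + C₂ = 1.39×10⁻¹¹ F.

C ≈ 13.9 pF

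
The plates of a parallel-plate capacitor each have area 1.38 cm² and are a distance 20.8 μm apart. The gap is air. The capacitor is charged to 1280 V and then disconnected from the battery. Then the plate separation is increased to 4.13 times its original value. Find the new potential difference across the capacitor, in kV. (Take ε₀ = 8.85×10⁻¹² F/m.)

A = 1.38 cm² = 1.38×10⁻⁴ m².
Initially C₁ = ε₀A/d = 8.85×10⁻¹² × 1.38×10⁻⁴ / 2.08×10⁻⁵ = 5.87×10⁻¹¹ F.
V₁ = 1.28×10³ V.
Isolated ⇒ Q is held fixed. C₂ = 0.242 C₁ and V = Q/C, so V₂/V₁ = C₁/C₂ = 4.13.
V₂ = 4.13 × 1.28×10³ = 5.29×10³ V.

5.29 kV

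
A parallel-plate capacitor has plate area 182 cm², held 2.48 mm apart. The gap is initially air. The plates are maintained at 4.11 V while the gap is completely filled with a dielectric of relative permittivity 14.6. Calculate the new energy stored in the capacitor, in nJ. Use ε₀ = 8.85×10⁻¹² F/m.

U ≈ 8.01 nJ

A = 182 cm² = 1.82×10⁻² m².
Initially C₁ = ε₀A/d = 8.85×10⁻¹² × 1.82×10⁻² / 2.48×10⁻³ = 6.49×10⁻¹¹ F.
U₁ = 5.49×10⁻¹⁰ J.
Battery connected ⇒ V is held fixed. C₂ = 14.6 C₁ and U = ½CV², so U₂/U₁ = C₂/C₁ = 14.6.
U₂ = 14.6 × 5.49×10⁻¹⁰ = 8.01×10⁻⁹ J.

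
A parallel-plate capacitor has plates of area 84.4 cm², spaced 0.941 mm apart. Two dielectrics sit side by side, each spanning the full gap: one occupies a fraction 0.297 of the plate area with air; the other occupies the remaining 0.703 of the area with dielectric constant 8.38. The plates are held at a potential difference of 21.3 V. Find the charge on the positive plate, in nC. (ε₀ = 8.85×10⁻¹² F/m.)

A = 84.4 cm² = 8.44×10⁻³ m².
Side-by-side slabs ⇒ two capacitors in parallel, each spanning the full gap.
C₁ = κ₁ε₀A₁/d = 1.00 × 8.85×10⁻¹² × 2.51×10⁻³ / 9.41×10⁻⁴ = 2.36×10⁻¹¹ F.
C₂ = κ₂ε₀A₂/d = 8.38 × 8.85×10⁻¹² × 5.93×10⁻³ / 9.41×10⁻⁴ = 4.68×10⁻¹⁰ F.
C = C₁ + C₂ = 4.91×10⁻¹⁰ F.
Q = CV = 4.91×10⁻¹⁰ × 21.3 = 1.05×10⁻⁸ C.

10.5 nC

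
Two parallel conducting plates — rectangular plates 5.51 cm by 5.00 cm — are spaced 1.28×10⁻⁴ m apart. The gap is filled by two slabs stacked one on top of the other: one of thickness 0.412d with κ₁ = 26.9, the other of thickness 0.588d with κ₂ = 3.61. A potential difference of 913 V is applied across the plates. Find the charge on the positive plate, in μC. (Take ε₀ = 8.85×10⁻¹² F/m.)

0.976 μC

A = 5.51 × 5.00 cm² = 2.75×10⁻³ m².
Stacked slabs ⇒ two capacitors in series, each with the full plate area.
C₁ = κ₁ε₀A/d₁ = 26.9 × 8.85×10⁻¹² × 2.75×10⁻³ / 5.27×10⁻⁵ = 1.24×10⁻⁸ F.
C₂ = κ₂ε₀A/d₂ = 3.61 × 8.85×10⁻¹² × 2.75×10⁻³ / 7.53×10⁻⁵ = 1.17×10⁻⁹ F.
C = (1/C₁ + 1/C₂)⁻¹ = 1.07×10⁻⁹ F.
Q = CV = 1.07×10⁻⁹ × 913 = 9.76×10⁻⁷ C.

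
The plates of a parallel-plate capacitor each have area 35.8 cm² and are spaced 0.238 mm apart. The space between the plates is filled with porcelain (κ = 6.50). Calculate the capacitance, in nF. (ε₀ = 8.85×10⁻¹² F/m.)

A = 35.8 cm² = 3.58×10⁻³ m².
C = κε₀A/d = 6.50 × 8.85×10⁻¹² × 3.58×10⁻³ / 2.38×10⁻⁴ = 8.65×10⁻¹⁰ F.

C ≈ 0.865 nF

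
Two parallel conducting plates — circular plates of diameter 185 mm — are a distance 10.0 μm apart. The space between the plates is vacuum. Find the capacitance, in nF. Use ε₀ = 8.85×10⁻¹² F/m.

A = π(185/2 mm)² = 2.69×10⁻² m².
C = ε₀A/d = 8.85×10⁻¹² × 2.69×10⁻² / 1.00×10⁻⁵ = 2.38×10⁻⁸ F.

C ≈ 23.8 nF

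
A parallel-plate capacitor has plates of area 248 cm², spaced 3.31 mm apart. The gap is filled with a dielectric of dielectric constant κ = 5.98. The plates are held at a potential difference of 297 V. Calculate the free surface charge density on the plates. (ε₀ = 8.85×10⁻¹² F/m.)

A = 248 cm² = 2.48×10⁻² m².
C = κε₀A/d = 5.98 × 8.85×10⁻¹² × 2.48×10⁻² / 3.31×10⁻³ = 3.97×10⁻¹⁰ F.
σ = Q/A = CV/A = 3.97×10⁻¹⁰ × 297 / 2.48×10⁻² = 4.75×10⁻⁶ C/m².

σ ≈ 4.75 μC/m²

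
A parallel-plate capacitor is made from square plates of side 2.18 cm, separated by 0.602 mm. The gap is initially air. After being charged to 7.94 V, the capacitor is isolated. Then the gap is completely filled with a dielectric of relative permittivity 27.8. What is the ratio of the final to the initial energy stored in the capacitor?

U₂/U₁ ≈ 0.0360

Isolated ⇒ Q is held fixed.
C₂ = 27.8 C₁ and U = Q²/(2C), so U₂/U₁ = C₁/C₂ = 0.0360.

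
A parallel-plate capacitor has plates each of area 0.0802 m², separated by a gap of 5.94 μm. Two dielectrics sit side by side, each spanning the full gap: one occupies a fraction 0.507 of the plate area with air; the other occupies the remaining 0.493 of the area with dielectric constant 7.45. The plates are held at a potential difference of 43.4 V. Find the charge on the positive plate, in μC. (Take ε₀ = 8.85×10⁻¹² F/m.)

21.7 μC

Side-by-side slabs ⇒ two capacitors in parallel, each spanning the full gap.
C₁ = κ₁ε₀A₁/d = 1.00 × 8.85×10⁻¹² × 4.07×10⁻² / 5.94×10⁻⁶ = 6.06×10⁻⁸ F.
C₂ = κ₂ε₀A₂/d = 7.45 × 8.85×10⁻¹² × 3.95×10⁻² / 5.94×10⁻⁶ = 4.39×10⁻⁷ F.
C = C₁ + C₂ = 4.99×10⁻⁷ F.
Q = CV = 4.99×10⁻⁷ × 43.4 = 2.17×10⁻⁵ C.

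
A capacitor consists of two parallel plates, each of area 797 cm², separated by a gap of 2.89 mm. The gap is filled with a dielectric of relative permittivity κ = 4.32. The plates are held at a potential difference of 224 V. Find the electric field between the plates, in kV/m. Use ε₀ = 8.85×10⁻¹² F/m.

E = V/d = 224 / 2.89×10⁻³ = 7.75×10⁴ V/m.

E ≈ 77.5 kV/m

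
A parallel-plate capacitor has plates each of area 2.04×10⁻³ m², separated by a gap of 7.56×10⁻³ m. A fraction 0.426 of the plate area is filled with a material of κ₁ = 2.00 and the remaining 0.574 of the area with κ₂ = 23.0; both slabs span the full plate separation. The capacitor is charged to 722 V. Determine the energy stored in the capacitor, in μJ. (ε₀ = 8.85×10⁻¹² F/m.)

U ≈ 8.75 μJ

Side-by-side slabs ⇒ two capacitors in parallel, each spanning the full gap.
C₁ = κ₁ε₀A₁/d = 2.00 × 8.85×10⁻¹² × 8.69×10⁻⁴ / 7.56×10⁻³ = 2.03×10⁻¹² F.
C₂ = κ₂ε₀A₂/d = 23.0 × 8.85×10⁻¹² × 1.17×10⁻³ / 7.56×10⁻³ = 3.15×10⁻¹¹ F.
C = C₁ + C₂ = 3.36×10⁻¹¹ F.
U = ½CV² = ½ × 3.36×10⁻¹¹ × (722)² = 8.75×10⁻⁶ J.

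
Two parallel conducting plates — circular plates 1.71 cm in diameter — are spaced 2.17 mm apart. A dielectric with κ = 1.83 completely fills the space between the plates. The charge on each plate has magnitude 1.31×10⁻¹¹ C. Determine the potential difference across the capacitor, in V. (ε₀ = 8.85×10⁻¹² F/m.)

V ≈ 7.64 V

A = π(1.71/2 cm)² = 2.30×10⁻⁴ m².
C = κε₀A/d = 1.83 × 8.85×10⁻¹² × 2.30×10⁻⁴ / 2.17×10⁻³ = 1.71×10⁻¹² F.
V = Q/C = 1.31×10⁻¹¹ / 1.71×10⁻¹² = 7.64 V.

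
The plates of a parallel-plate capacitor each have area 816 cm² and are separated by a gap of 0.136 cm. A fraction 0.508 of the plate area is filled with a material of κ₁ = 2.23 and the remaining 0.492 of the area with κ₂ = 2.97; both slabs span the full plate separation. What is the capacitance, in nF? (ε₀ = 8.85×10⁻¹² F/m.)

C ≈ 1.38 nF

A = 816 cm² = 8.16×10⁻² m².
Side-by-side slabs ⇒ two capacitors in parallel, each spanning the full gap.
C₁ = κ₁ε₀A₁/d = 2.23 × 8.85×10⁻¹² × 4.15×10⁻² / 1.36×10⁻³ = 6.02×10⁻¹⁰ F.
C₂ = κ₂ε₀A₂/d = 2.97 × 8.85×10⁻¹² × 4.01×10⁻² / 1.36×10⁻³ = 7.76×10⁻¹⁰ F.
C = C₁ + C₂ = 1.38×10⁻⁹ F.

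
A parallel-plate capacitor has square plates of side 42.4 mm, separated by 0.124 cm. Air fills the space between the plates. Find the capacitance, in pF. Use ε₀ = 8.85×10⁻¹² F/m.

A = (42.4 mm)² = 1.80×10⁻³ m².
C = ε₀A/d = 8.85×10⁻¹² × 1.80×10⁻³ / 1.24×10⁻³ = 1.28×10⁻¹¹ F.

C ≈ 12.8 pF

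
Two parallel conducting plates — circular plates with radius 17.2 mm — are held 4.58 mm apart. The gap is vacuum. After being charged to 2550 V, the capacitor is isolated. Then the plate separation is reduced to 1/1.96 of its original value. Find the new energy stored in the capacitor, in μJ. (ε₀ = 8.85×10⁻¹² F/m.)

A = π(17.2 mm)² = 9.29×10⁻⁴ m².
Initially C₁ = ε₀A/d = 8.85×10⁻¹² × 9.29×10⁻⁴ / 4.58×10⁻³ = 1.80×10⁻¹² F.
U₁ = 5.84×10⁻⁶ J.
Isolated ⇒ Q is held fixed. C₂ = 1.96 C₁ and U = Q²/(2C), so U₂/U₁ = C₁/C₂ = 0.510.
U₂ = 0.510 × 5.84×10⁻⁶ = 2.98×10⁻⁶ J.

U ≈ 2.98 μJ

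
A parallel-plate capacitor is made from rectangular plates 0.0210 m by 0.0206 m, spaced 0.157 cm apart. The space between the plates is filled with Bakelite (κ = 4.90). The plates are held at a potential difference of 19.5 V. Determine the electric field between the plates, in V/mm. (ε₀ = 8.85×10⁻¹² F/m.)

12.4 V/mm

E = V/d = 19.5 / 1.57×10⁻³ = 1.24×10⁴ V/m.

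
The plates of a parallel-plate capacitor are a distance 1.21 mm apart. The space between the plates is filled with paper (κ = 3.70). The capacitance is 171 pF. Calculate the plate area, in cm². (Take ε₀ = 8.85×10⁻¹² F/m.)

A ≈ 63.2 cm²

A = Cd/(κε₀) = 1.71×10⁻¹⁰ × 1.21×10⁻³ / (3.70 × 8.85×10⁻¹²) = 6.32×10⁻³ m².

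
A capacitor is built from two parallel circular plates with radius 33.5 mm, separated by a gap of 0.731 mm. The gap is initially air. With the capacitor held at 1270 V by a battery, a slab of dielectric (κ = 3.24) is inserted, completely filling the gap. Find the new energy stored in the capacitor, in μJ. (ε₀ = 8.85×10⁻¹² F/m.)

112 μJ

A = π(33.5 mm)² = 3.53×10⁻³ m².
Initially C₁ = ε₀A/d = 8.85×10⁻¹² × 3.53×10⁻³ / 7.31×10⁻⁴ = 4.27×10⁻¹¹ F.
U₁ = 3.44×10⁻⁵ J.
Battery connected ⇒ V is held fixed. C₂ = 3.24 C₁ and U = ½CV², so U₂/U₁ = C₂/C₁ = 3.24.
U₂ = 3.24 × 3.44×10⁻⁵ = 1.12×10⁻⁴ J.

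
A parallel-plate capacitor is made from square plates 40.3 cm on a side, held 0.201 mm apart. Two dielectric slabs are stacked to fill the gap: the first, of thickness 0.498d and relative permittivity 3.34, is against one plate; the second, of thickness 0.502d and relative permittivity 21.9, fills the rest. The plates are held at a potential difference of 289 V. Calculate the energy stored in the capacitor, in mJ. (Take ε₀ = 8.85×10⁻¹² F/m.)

U ≈ 1.74 mJ

A = (40.3 cm)² = 0.162 m².
Stacked slabs ⇒ two capacitors in series, each with the full plate area.
C₁ = κ₁ε₀A/d₁ = 3.34 × 8.85×10⁻¹² × 0.162 / 1.00×10⁻⁴ = 4.80×10⁻⁸ F.
C₂ = κ₂ε₀A/d₂ = 21.9 × 8.85×10⁻¹² × 0.162 / 1.01×10⁻⁴ = 3.12×10⁻⁷ F.
C = (1/C₁ + 1/C₂)⁻¹ = 4.16×10⁻⁸ F.
U = ½CV² = ½ × 4.16×10⁻⁸ × (289)² = 1.74×10⁻³ J.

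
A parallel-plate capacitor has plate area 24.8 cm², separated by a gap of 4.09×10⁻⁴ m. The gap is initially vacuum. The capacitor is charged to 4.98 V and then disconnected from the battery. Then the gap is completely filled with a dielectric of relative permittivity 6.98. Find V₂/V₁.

Isolated ⇒ Q is held fixed.
C₂ = 6.98 C₁ and V = Q/C, so V₂/V₁ = C₁/C₂ = 0.143.

0.143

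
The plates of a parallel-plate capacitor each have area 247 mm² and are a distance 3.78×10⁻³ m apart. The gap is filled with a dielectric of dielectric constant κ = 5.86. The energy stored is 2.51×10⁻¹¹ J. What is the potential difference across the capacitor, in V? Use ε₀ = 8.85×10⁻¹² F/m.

A = 247 mm² = 2.47×10⁻⁴ m².
C = κε₀A/d = 5.86 × 8.85×10⁻¹² × 2.47×10⁻⁴ / 3.78×10⁻³ = 3.39×10⁻¹² F.
V = √(2U/C) = √(2 × 2.51×10⁻¹¹ / 3.39×10⁻¹²) = 3.85 V.

3.85 V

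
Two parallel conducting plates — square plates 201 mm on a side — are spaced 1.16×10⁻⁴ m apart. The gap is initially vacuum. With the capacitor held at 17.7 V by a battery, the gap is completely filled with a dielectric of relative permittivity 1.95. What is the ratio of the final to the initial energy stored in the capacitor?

1.95

Battery connected ⇒ V is held fixed.
C₂ = 1.95 C₁ and U = ½CV², so U₂/U₁ = C₂/C₁ = 1.95.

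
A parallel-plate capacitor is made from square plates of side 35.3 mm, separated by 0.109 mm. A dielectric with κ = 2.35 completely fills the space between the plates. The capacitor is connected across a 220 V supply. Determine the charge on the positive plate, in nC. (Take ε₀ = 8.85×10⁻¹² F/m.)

Q ≈ 52.3 nC

A = (35.3 mm)² = 1.25×10⁻³ m².
C = κε₀A/d = 2.35 × 8.85×10⁻¹² × 1.25×10⁻³ / 1.09×10⁻⁴ = 2.38×10⁻¹⁰ F.
Q = CV = 2.38×10⁻¹⁰ × 220 = 5.23×10⁻⁸ C.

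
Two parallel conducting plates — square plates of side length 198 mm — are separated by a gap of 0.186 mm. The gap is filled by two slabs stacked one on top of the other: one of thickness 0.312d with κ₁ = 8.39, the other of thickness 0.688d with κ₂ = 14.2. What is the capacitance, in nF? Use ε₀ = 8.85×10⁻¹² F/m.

C ≈ 21.8 nF

A = (198 mm)² = 3.92×10⁻² m².
Stacked slabs ⇒ two capacitors in series, each with the full plate area.
C₁ = κ₁ε₀A/d₁ = 8.39 × 8.85×10⁻¹² × 3.92×10⁻² / 5.80×10⁻⁵ = 5.02×10⁻⁸ F.
C₂ = κ₂ε₀A/d₂ = 14.2 × 8.85×10⁻¹² × 3.92×10⁻² / 1.28×10⁻⁴ = 3.85×10⁻⁸ F.
C = (1/C₁ + 1/C₂)⁻¹ = 2.18×10⁻⁸ F.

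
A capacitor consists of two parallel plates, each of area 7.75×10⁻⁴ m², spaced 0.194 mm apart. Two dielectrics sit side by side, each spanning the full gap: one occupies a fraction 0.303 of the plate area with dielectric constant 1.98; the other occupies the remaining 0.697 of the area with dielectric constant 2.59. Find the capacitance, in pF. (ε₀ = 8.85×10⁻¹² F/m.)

Side-by-side slabs ⇒ two capacitors in parallel, each spanning the full gap.
C₁ = κ₁ε₀A₁/d = 1.98 × 8.85×10⁻¹² × 2.35×10⁻⁴ / 1.94×10⁻⁴ = 2.12×10⁻¹¹ F.
C₂ = κ₂ε₀A₂/d = 2.59 × 8.85×10⁻¹² × 5.40×10⁻⁴ / 1.94×10⁻⁴ = 6.38×10⁻¹¹ F.
C = C₁ + C₂ = 8.50×10⁻¹¹ F.

85.0 pF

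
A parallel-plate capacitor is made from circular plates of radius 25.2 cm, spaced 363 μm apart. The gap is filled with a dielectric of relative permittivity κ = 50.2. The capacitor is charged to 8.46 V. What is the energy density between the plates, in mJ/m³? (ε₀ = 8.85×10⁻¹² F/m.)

E = V/d = 8.46 / 3.63×10⁻⁴ = 2.33×10⁴ V/m.
u = ½κε₀E² = ½ × 50.2 × 8.85×10⁻¹² × (2.33×10⁴)² = 0.121 J/m³.

u ≈ 121 mJ/m³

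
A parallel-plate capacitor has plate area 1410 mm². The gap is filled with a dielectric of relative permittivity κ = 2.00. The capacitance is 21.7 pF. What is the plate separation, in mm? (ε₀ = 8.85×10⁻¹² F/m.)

1.15 mm

A = 1410 mm² = 1.41×10⁻³ m².
d = κε₀A/C = 2.00 × 8.85×10⁻¹² × 1.41×10⁻³ / 2.17×10⁻¹¹ = 1.15×10⁻³ m.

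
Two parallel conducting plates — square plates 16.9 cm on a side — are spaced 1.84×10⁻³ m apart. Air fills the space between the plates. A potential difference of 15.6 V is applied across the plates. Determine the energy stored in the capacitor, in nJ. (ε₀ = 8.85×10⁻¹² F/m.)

U ≈ 16.7 nJ

A = (16.9 cm)² = 2.86×10⁻² m².
C = ε₀A/d = 8.85×10⁻¹² × 2.86×10⁻² / 1.84×10⁻³ = 1.37×10⁻¹⁰ F.
U = ½CV² = ½ × 1.37×10⁻¹⁰ × (15.6)² = 1.67×10⁻⁸ J.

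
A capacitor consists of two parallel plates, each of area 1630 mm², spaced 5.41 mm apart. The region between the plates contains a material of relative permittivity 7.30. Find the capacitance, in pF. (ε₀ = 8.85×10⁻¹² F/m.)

A = 1630 mm² = 1.63×10⁻³ m².
C = κε₀A/d = 7.30 × 8.85×10⁻¹² × 1.63×10⁻³ / 5.41×10⁻³ = 1.95×10⁻¹¹ F.

C ≈ 19.5 pF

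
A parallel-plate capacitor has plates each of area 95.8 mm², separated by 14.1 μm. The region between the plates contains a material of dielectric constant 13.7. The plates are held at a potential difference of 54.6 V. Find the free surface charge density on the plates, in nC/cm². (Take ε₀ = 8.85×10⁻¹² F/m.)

A = 95.8 mm² = 9.58×10⁻⁵ m².
C = κε₀A/d = 13.7 × 8.85×10⁻¹² × 9.58×10⁻⁵ / 1.41×10⁻⁵ = 8.24×10⁻¹⁰ F.
σ = Q/A = CV/A = 8.24×10⁻¹⁰ × 54.6 / 9.58×10⁻⁵ = 4.70×10⁻⁴ C/m².

47.0 nC/cm²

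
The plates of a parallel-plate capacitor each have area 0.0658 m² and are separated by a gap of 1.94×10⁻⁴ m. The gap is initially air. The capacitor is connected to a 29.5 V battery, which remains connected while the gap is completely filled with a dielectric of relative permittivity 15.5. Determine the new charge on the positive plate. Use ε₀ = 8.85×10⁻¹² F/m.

Initially C₁ = ε₀A/d = 8.85×10⁻¹² × 6.58×10⁻² / 1.94×10⁻⁴ = 3.00×10⁻⁹ F.
Q₁ = 8.86×10⁻⁸ C.
Battery connected ⇒ V is held fixed. C₂ = 15.5 C₁ and Q = CV, so Q₂/Q₁ = C₂/C₁ = 15.5.
Q₂ = 15.5 × 8.86×10⁻⁸ = 1.37×10⁻⁶ C.

Q ≈ 1.37 μC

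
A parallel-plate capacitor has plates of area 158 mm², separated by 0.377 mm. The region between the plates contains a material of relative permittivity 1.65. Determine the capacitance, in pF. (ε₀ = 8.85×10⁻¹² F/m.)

C ≈ 6.12 pF

A = 158 mm² = 1.58×10⁻⁴ m².
C = κε₀A/d = 1.65 × 8.85×10⁻¹² × 1.58×10⁻⁴ / 3.77×10⁻⁴ = 6.12×10⁻¹² F.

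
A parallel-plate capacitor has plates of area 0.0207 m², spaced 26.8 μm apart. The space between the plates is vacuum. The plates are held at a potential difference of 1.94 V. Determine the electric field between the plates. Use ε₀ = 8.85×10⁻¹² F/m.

E = V/d = 1.94 / 2.68×10⁻⁵ = 7.24×10⁴ V/m.

72.4 kV/m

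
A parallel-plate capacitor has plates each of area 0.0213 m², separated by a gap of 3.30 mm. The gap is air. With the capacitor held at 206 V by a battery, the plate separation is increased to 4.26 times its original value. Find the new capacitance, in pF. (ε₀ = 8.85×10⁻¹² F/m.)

Initially C₁ = ε₀A/d = 8.85×10⁻¹² × 2.13×10⁻² / 3.30×10⁻³ = 5.71×10⁻¹¹ F.
C = ε₀A/d scales as 1/d, so C₂/C₁ = d₁/d₂ = 1/4.26 = 0.235.
C₂ = 0.235 × 5.71×10⁻¹¹ = 1.34×10⁻¹¹ F.

C ≈ 13.4 pF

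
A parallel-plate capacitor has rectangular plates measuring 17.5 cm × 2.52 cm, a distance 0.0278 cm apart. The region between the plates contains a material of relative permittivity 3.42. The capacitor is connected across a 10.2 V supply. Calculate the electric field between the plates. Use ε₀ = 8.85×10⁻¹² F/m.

E ≈ 36.7 V/mm

E = V/d = 10.2 / 2.78×10⁻⁴ = 3.67×10⁴ V/m.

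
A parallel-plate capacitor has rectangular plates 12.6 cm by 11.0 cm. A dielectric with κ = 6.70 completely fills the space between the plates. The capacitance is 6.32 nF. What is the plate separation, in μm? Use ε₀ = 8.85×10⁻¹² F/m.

A = 12.6 × 11.0 cm² = 1.39×10⁻² m².
d = κε₀A/C = 6.70 × 8.85×10⁻¹² × 1.39×10⁻² / 6.32×10⁻⁹ = 1.30×10⁻⁴ m.

130 μm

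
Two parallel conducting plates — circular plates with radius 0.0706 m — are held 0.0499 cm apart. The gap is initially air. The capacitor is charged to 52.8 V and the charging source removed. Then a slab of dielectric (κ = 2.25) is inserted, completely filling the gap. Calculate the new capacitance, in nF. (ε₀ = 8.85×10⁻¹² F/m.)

A = π(0.0706 m)² = 1.57×10⁻² m².
Initially C₁ = ε₀A/d = 8.85×10⁻¹² × 1.57×10⁻² / 4.99×10⁻⁴ = 2.78×10⁻¹⁰ F.
C = κε₀A/d scales with κ, so C₂/C₁ = κ = 2.25.
C₂ = 2.25 × 2.78×10⁻¹⁰ = 6.25×10⁻¹⁰ F.

0.625 nF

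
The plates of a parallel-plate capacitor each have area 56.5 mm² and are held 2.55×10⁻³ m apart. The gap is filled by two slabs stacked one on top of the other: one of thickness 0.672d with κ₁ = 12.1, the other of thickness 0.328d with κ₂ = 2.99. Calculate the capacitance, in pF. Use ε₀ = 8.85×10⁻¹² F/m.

A = 56.5 mm² = 5.65×10⁻⁵ m².
Stacked slabs ⇒ two capacitors in series, each with the full plate area.
C₁ = κ₁ε₀A/d₁ = 12.1 × 8.85×10⁻¹² × 5.65×10⁻⁵ / 1.71×10⁻³ = 3.53×10⁻¹² F.
C₂ = κ₂ε₀A/d₂ = 2.99 × 8.85×10⁻¹² × 5.65×10⁻⁵ / 8.36×10⁻⁴ = 1.79×10⁻¹² F.
C = (1/C₁ + 1/C₂)⁻¹ = 1.19×10⁻¹² F.

C ≈ 1.19 pF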